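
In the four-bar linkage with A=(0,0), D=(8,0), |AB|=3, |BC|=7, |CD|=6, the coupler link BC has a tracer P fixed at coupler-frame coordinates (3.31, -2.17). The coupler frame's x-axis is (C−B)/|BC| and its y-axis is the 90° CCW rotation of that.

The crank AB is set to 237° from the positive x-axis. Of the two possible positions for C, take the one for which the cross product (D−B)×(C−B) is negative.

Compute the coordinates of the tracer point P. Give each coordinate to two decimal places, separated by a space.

0.63 -5.76

A=(0,0), D=(8.00,0)
B = A + 3.00·(cos237°, sin237°) = (-1.6339, -2.5160)
|BD| = 9.9570
circle(B,7.00) ∩ circle(D,6.00): a=5.6313, h=4.1579
  candidates: C₊=(2.7640,2.9299) cross=41.400; C₋=(4.8653,-5.1160) cross=-41.400
  mode - wants cross < 0 → take C=(4.8653,-5.1160) (cross=-41.400)
ex = (C−B)/|BC| = (0.9285,-0.3714); ey = (0.3714,0.9285)
P = B + 3.31·ex + -2.17·ey = (0.6333,-5.7602)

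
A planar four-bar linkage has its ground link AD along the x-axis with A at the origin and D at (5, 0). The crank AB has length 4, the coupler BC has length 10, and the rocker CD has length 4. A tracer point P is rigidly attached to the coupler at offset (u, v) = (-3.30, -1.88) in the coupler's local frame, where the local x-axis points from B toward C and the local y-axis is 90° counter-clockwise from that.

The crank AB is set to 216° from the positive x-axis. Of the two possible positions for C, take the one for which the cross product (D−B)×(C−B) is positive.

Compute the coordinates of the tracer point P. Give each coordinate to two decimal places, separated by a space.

A=(0,0), D=(5.00,0)
B = A + 4.00·(cos216°, sin216°) = (-3.2361, -2.3511)
|BD| = 8.5651
circle(B,10.00) ∩ circle(D,4.00): a=9.1862, h=3.9515
  candidates: C₊=(4.5125,3.9702) cross=33.845; C₋=(6.6819,-3.6292) cross=-33.845
  mode + wants cross > 0 → take C=(4.5125,3.9702) (cross=33.845)
ex = (C−B)/|BC| = (0.7749,0.6321); ey = (-0.6321,0.7749)
P = B + -3.30·ex + -1.88·ey = (-4.6047,-5.8939)

-4.60 -5.89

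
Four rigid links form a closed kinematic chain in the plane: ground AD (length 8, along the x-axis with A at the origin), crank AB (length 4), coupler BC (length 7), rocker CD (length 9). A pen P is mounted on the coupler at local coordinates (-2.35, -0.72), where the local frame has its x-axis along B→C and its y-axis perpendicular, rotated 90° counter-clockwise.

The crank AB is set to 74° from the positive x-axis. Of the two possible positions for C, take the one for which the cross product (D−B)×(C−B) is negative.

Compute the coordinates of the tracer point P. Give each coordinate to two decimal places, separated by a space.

A=(0,0), D=(8.00,0)
B = A + 4.00·(cos74°, sin74°) = (1.1025, 3.8450)
|BD| = 7.8968
circle(B,7.00) ∩ circle(D,9.00): a=1.9223, h=6.7309
  candidates: C₊=(6.0589,8.7882) cross=53.152; C₋=(-0.4958,-2.9700) cross=-53.152
  mode - wants cross < 0 → take C=(-0.4958,-2.9700) (cross=-53.152)
ex = (C−B)/|BC| = (-0.2283,-0.9736); ey = (0.9736,-0.2283)
P = B + -2.35·ex + -0.72·ey = (0.9382,6.2974)

0.94 6.30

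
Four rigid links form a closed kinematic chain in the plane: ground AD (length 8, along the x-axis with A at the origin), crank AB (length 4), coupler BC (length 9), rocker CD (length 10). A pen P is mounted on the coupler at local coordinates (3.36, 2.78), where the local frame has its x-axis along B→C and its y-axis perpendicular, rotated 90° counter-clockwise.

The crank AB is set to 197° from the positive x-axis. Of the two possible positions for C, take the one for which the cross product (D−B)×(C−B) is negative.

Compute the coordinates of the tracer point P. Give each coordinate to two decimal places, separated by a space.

A=(0,0), D=(8.00,0)
B = A + 4.00·(cos197°, sin197°) = (-3.8252, -1.1695)
|BD| = 11.8829
circle(B,9.00) ∩ circle(D,10.00): a=5.1420, h=7.3865
  candidates: C₊=(0.5648,6.6872) cross=87.773; C₋=(2.0188,-8.0140) cross=-87.773
  mode - wants cross < 0 → take C=(2.0188,-8.0140) (cross=-87.773)
ex = (C−B)/|BC| = (0.6493,-0.7605); ey = (0.7605,0.6493)
P = B + 3.36·ex + 2.78·ey = (0.4707,-1.9196)

0.47 -1.92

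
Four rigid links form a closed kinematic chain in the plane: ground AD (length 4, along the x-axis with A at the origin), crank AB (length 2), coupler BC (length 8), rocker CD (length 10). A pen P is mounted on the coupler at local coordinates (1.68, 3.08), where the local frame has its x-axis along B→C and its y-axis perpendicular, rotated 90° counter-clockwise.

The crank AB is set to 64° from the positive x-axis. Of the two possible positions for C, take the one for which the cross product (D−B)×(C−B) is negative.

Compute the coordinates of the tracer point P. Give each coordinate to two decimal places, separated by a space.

A=(0,0), D=(4.00,0)
B = A + 2.00·(cos64°, sin64°) = (0.8767, 1.7976)
|BD| = 3.6036
circle(B,8.00) ∩ circle(D,10.00): a=-3.1932, h=7.3351
  candidates: C₊=(1.7682,9.7478) cross=26.433; C₋=(-5.5497,-2.9669) cross=-26.433
  mode - wants cross < 0 → take C=(-5.5497,-2.9669) (cross=-26.433)
ex = (C−B)/|BC| = (-0.8033,-0.5956); ey = (0.5956,-0.8033)
P = B + 1.68·ex + 3.08·ey = (1.3615,-1.6771)

1.36 -1.68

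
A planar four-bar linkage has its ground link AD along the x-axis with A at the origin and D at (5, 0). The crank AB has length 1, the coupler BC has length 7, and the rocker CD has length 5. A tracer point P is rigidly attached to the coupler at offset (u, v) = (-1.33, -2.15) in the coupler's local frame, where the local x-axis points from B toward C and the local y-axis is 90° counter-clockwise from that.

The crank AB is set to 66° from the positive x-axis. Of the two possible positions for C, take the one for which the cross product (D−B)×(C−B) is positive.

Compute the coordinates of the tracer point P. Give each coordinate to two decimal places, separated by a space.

0.52 -1.61

A=(0,0), D=(5.00,0)
B = A + 1.00·(cos66°, sin66°) = (0.4067, 0.9135)
|BD| = 4.6832
circle(B,7.00) ∩ circle(D,5.00): a=4.9039, h=4.9951
  candidates: C₊=(6.1909,4.8561) cross=23.393; C₋=(4.2421,-4.9422) cross=-23.393
  mode + wants cross > 0 → take C=(6.1909,4.8561) (cross=23.393)
ex = (C−B)/|BC| = (0.8263,0.5632); ey = (-0.5632,0.8263)
P = B + -1.33·ex + -2.15·ey = (0.5187,-1.6121)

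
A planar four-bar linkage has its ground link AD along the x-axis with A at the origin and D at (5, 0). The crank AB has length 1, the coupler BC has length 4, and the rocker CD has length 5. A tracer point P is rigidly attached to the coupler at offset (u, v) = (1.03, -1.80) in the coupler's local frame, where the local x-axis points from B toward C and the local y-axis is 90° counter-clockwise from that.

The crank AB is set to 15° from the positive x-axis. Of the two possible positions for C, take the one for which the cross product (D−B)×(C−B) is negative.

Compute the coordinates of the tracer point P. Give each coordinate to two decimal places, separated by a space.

A=(0,0), D=(5.00,0)
B = A + 1.00·(cos15°, sin15°) = (0.9659, 0.2588)
|BD| = 4.0424
circle(B,4.00) ∩ circle(D,5.00): a=0.9080, h=3.8956
  candidates: C₊=(2.1215,4.0883) cross=15.747; C₋=(1.6226,-3.6869) cross=-15.747
  mode - wants cross < 0 → take C=(1.6226,-3.6869) (cross=-15.747)
ex = (C−B)/|BC| = (0.1642,-0.9864); ey = (0.9864,0.1642)
P = B + 1.03·ex + -1.80·ey = (-0.6406,-1.0527)

-0.64 -1.05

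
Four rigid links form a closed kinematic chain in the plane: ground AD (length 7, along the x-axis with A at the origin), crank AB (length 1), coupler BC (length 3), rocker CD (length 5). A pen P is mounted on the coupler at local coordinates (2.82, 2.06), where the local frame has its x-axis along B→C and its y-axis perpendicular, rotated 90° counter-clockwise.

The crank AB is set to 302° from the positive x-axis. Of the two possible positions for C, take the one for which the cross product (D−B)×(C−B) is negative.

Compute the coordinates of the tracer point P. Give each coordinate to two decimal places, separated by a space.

A=(0,0), D=(7.00,0)
B = A + 1.00·(cos302°, sin302°) = (0.5299, -0.8480)
|BD| = 6.5254
circle(B,3.00) ∩ circle(D,5.00): a=2.0367, h=2.2027
  candidates: C₊=(2.2631,1.6006) cross=14.373; C₋=(2.8356,-2.7673) cross=-14.373
  mode - wants cross < 0 → take C=(2.8356,-2.7673) (cross=-14.373)
ex = (C−B)/|BC| = (0.7686,-0.6398); ey = (0.6398,0.7686)
P = B + 2.82·ex + 2.06·ey = (4.0152,-1.0689)

4.02 -1.07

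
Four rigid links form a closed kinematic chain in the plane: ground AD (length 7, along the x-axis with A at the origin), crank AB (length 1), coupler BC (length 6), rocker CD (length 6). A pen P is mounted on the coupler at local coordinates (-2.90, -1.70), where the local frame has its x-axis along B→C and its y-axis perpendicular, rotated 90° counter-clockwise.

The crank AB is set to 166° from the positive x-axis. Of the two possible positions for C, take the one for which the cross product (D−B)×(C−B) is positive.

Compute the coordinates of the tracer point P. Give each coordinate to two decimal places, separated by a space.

-1.73 -3.03

A=(0,0), D=(7.00,0)
B = A + 1.00·(cos166°, sin166°) = (-0.9703, 0.2419)
|BD| = 7.9740
circle(B,6.00) ∩ circle(D,6.00): a=3.9870, h=4.4837
  candidates: C₊=(3.1509,4.6026) cross=35.753; C₋=(2.8788,-4.3607) cross=-35.753
  mode + wants cross > 0 → take C=(3.1509,4.6026) (cross=35.753)
ex = (C−B)/|BC| = (0.6869,0.7268); ey = (-0.7268,0.6869)
P = B + -2.90·ex + -1.70·ey = (-1.7267,-3.0334)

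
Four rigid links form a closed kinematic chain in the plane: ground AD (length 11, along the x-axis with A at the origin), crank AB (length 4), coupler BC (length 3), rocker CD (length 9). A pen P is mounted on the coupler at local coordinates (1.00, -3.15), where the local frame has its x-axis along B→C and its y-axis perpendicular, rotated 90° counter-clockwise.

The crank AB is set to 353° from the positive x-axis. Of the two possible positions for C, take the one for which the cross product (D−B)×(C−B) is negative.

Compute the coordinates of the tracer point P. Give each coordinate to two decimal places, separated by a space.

0.72 0.10

A=(0,0), D=(11.00,0)
B = A + 4.00·(cos353°, sin353°) = (3.9702, -0.4875)
|BD| = 7.0467
circle(B,3.00) ∩ circle(D,9.00): a=-1.5854, h=2.5468
  candidates: C₊=(2.2124,1.9436) cross=17.947; C₋=(2.5647,-3.1379) cross=-17.947
  mode - wants cross < 0 → take C=(2.5647,-3.1379) (cross=-17.947)
ex = (C−B)/|BC| = (-0.4685,-0.8835); ey = (0.8835,-0.4685)
P = B + 1.00·ex + -3.15·ey = (0.7188,0.1048)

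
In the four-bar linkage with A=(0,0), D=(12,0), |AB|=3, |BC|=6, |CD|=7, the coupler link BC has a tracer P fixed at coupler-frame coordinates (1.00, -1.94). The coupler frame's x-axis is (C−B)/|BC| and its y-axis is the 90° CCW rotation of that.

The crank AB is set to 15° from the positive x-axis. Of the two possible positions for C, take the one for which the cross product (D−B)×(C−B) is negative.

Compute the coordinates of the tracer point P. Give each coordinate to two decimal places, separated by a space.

A=(0,0), D=(12.00,0)
B = A + 3.00·(cos15°, sin15°) = (2.8978, 0.7765)
|BD| = 9.1353
circle(B,6.00) ∩ circle(D,7.00): a=3.8561, h=4.5968
  candidates: C₊=(7.1306,5.0289) cross=41.993; C₋=(6.3492,-4.1314) cross=-41.993
  mode - wants cross < 0 → take C=(6.3492,-4.1314) (cross=-41.993)
ex = (C−B)/|BC| = (0.5752,-0.8180); ey = (0.8180,0.5752)
P = B + 1.00·ex + -1.94·ey = (1.8861,-1.1575)

1.89 -1.16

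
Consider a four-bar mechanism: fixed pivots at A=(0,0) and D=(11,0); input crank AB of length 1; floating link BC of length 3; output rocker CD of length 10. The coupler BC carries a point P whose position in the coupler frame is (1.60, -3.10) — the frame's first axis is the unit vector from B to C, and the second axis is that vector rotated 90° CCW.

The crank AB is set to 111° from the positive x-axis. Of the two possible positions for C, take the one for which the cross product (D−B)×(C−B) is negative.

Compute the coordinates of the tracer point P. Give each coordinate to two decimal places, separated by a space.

-2.25 -2.00

A=(0,0), D=(11.00,0)
B = A + 1.00·(cos111°, sin111°) = (-0.3584, 0.9336)
|BD| = 11.3967
circle(B,3.00) ∩ circle(D,10.00): a=1.7059, h=2.4677
  candidates: C₊=(1.5440,3.2533) cross=28.124; C₋=(1.1397,-1.6656) cross=-28.124
  mode - wants cross < 0 → take C=(1.1397,-1.6656) (cross=-28.124)
ex = (C−B)/|BC| = (0.4994,-0.8664); ey = (0.8664,0.4994)
P = B + 1.60·ex + -3.10·ey = (-2.2452,-2.0007)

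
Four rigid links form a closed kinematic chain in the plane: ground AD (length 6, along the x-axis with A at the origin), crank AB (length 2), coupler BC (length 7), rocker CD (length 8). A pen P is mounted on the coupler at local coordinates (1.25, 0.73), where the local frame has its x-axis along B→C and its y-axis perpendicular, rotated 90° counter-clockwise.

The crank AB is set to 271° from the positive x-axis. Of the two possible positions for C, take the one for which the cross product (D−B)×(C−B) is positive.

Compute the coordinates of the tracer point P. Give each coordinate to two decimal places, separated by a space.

-0.75 -0.78

A=(0,0), D=(6.00,0)
B = A + 2.00·(cos271°, sin271°) = (0.0349, -1.9997)
|BD| = 6.2914
circle(B,7.00) ∩ circle(D,8.00): a=1.9536, h=6.7219
  candidates: C₊=(-0.2494,4.9945) cross=42.290; C₋=(4.0237,-7.7520) cross=-42.290
  mode + wants cross > 0 → take C=(-0.2494,4.9945) (cross=42.290)
ex = (C−B)/|BC| = (-0.0406,0.9992); ey = (-0.9992,-0.0406)
P = B + 1.25·ex + 0.73·ey = (-0.7453,-0.7804)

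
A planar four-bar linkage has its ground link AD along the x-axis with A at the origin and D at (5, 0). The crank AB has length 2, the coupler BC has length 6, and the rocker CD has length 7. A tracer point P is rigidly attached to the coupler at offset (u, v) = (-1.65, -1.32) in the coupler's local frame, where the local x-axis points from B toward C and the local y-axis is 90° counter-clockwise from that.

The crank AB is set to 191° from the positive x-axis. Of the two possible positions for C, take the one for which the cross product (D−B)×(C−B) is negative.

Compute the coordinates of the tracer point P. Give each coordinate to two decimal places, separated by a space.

A=(0,0), D=(5.00,0)
B = A + 2.00·(cos191°, sin191°) = (-1.9633, -0.3816)
|BD| = 6.9737
circle(B,6.00) ∩ circle(D,7.00): a=2.5548, h=5.4289
  candidates: C₊=(0.2906,5.1790) cross=37.860; C₋=(0.8848,-5.6626) cross=-37.860
  mode - wants cross < 0 → take C=(0.8848,-5.6626) (cross=-37.860)
ex = (C−B)/|BC| = (0.4747,-0.8802); ey = (0.8802,0.4747)
P = B + -1.65·ex + -1.32·ey = (-3.9083,0.4441)

-3.91 0.44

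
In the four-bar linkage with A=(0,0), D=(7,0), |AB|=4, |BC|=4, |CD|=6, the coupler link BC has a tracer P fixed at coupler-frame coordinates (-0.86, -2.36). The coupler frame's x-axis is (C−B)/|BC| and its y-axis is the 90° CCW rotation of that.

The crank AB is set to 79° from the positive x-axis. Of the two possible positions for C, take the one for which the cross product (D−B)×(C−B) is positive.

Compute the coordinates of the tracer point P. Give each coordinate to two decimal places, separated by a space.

A=(0,0), D=(7.00,0)
B = A + 4.00·(cos79°, sin79°) = (0.7632, 3.9265)
|BD| = 7.3699
circle(B,4.00) ∩ circle(D,6.00): a=2.3280, h=3.2527
  candidates: C₊=(4.4663,5.4388) cross=23.972; C₋=(1.0004,-0.0665) cross=-23.972
  mode + wants cross > 0 → take C=(4.4663,5.4388) (cross=23.972)
ex = (C−B)/|BC| = (0.9258,0.3781); ey = (-0.3781,0.9258)
P = B + -0.86·ex + -2.36·ey = (0.8593,1.4165)

0.86 1.42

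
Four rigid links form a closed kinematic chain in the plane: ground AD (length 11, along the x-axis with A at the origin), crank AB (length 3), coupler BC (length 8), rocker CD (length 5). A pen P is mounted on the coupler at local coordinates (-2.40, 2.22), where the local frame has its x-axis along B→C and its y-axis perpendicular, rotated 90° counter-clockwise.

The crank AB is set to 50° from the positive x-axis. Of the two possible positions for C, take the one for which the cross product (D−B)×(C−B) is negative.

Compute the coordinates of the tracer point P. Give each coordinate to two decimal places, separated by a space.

1.89 5.57

A=(0,0), D=(11.00,0)
B = A + 3.00·(cos50°, sin50°) = (1.9284, 2.2981)
|BD| = 9.3582
circle(B,8.00) ∩ circle(D,5.00): a=6.7628, h=4.2736
  candidates: C₊=(9.5336,4.7801) cross=39.994; C₋=(7.4346,-3.5054) cross=-39.994
  mode - wants cross < 0 → take C=(7.4346,-3.5054) (cross=-39.994)
ex = (C−B)/|BC| = (0.6883,-0.7254); ey = (0.7254,0.6883)
P = B + -2.40·ex + 2.22·ey = (1.8870,5.5672)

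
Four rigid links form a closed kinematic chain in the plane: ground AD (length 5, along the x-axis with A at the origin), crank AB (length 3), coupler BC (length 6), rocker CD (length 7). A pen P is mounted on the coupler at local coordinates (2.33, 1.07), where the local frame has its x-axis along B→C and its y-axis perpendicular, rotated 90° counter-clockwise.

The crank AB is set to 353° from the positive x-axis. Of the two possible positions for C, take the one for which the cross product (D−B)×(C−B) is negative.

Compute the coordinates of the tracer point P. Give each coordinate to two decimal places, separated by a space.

3.60 -2.85

A=(0,0), D=(5.00,0)
B = A + 3.00·(cos353°, sin353°) = (2.9776, -0.3656)
|BD| = 2.0551
circle(B,6.00) ∩ circle(D,7.00): a=-2.1352, h=5.6072
  candidates: C₊=(-0.1210,4.7723) cross=11.524; C₋=(1.8740,-6.2632) cross=-11.524
  mode - wants cross < 0 → take C=(1.8740,-6.2632) (cross=-11.524)
ex = (C−B)/|BC| = (-0.1839,-0.9829); ey = (0.9829,-0.1839)
P = B + 2.33·ex + 1.07·ey = (3.6008,-2.8527)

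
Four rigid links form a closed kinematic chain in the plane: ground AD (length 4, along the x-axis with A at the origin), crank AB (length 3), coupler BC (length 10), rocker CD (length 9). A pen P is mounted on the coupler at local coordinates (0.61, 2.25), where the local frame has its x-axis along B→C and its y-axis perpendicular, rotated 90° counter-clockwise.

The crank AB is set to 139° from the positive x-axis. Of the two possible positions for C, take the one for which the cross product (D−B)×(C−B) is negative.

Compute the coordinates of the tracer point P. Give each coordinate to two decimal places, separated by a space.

0.06 1.79

A=(0,0), D=(4.00,0)
B = A + 3.00·(cos139°, sin139°) = (-2.2641, 1.9682)
|BD| = 6.5661
circle(B,10.00) ∩ circle(D,9.00): a=4.7299, h=8.8107
  candidates: C₊=(4.8893,8.9560) cross=57.851; C₋=(-0.3928,-7.8552) cross=-57.851
  mode - wants cross < 0 → take C=(-0.3928,-7.8552) (cross=-57.851)
ex = (C−B)/|BC| = (0.1871,-0.9823); ey = (0.9823,0.1871)
P = B + 0.61·ex + 2.25·ey = (0.0603,1.7900)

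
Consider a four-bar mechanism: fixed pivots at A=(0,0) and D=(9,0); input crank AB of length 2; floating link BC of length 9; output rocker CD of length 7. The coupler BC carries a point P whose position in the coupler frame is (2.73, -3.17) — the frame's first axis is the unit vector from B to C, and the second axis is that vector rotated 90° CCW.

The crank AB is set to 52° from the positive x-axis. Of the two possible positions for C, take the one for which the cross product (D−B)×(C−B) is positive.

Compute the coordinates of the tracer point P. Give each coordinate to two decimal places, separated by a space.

5.32 0.68

A=(0,0), D=(9.00,0)
B = A + 2.00·(cos52°, sin52°) = (1.2313, 1.5760)
|BD| = 7.9269
circle(B,9.00) ∩ circle(D,7.00): a=5.9819, h=6.7243
  candidates: C₊=(8.4307,6.9768) cross=53.303; C₋=(5.7569,-6.2034) cross=-53.303
  mode + wants cross > 0 → take C=(8.4307,6.9768) (cross=53.303)
ex = (C−B)/|BC| = (0.7999,0.6001); ey = (-0.6001,0.7999)
P = B + 2.73·ex + -3.17·ey = (5.3174,0.6785)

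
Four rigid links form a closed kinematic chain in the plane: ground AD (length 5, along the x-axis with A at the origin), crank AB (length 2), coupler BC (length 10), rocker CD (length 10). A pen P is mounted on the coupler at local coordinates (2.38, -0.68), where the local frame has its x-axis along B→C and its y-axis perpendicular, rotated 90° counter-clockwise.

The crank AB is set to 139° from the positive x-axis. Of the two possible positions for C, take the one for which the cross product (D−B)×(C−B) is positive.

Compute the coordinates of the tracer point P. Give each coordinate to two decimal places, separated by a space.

0.29 3.01

A=(0,0), D=(5.00,0)
B = A + 2.00·(cos139°, sin139°) = (-1.5094, 1.3121)
|BD| = 6.6403
circle(B,10.00) ∩ circle(D,10.00): a=3.3202, h=9.4327
  candidates: C₊=(3.6092,9.9028) cross=62.637; C₋=(-0.1186,-8.5907) cross=-62.637
  mode + wants cross > 0 → take C=(3.6092,9.9028) (cross=62.637)
ex = (C−B)/|BC| = (0.5119,0.8591); ey = (-0.8591,0.5119)
P = B + 2.38·ex + -0.68·ey = (0.2930,3.0086)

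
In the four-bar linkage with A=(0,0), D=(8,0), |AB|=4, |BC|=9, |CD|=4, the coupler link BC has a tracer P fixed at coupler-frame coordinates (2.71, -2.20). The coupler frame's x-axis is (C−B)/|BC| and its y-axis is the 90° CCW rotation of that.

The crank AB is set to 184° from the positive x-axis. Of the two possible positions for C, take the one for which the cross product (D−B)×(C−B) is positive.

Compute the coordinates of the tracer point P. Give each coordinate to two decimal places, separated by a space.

-0.78 -1.65

A=(0,0), D=(8.00,0)
B = A + 4.00·(cos184°, sin184°) = (-3.9903, -0.2790)
|BD| = 11.9935
circle(B,9.00) ∩ circle(D,4.00): a=8.7066, h=2.2795
  candidates: C₊=(4.6609,2.2024) cross=27.339; C₋=(4.7670,-2.3553) cross=-27.339
  mode + wants cross > 0 → take C=(4.6609,2.2024) (cross=27.339)
ex = (C−B)/|BC| = (0.9612,0.2757); ey = (-0.2757,0.9612)
P = B + 2.71·ex + -2.20·ey = (-0.7787,-1.6466)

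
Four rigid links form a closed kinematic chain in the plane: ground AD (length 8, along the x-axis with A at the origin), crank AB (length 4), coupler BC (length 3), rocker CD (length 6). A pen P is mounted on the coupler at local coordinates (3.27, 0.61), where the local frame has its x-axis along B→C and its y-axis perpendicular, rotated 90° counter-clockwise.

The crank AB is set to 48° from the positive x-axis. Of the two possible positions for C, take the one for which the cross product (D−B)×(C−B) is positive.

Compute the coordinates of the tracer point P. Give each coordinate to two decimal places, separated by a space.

A=(0,0), D=(8.00,0)
B = A + 4.00·(cos48°, sin48°) = (2.6765, 2.9726)
|BD| = 6.0972
circle(B,3.00) ∩ circle(D,6.00): a=0.8345, h=2.8816
  candidates: C₊=(4.8100,5.0817) cross=17.570; C₋=(2.0002,0.0498) cross=-17.570
  mode + wants cross > 0 → take C=(4.8100,5.0817) (cross=17.570)
ex = (C−B)/|BC| = (0.7111,0.7030); ey = (-0.7030,0.7111)
P = B + 3.27·ex + 0.61·ey = (4.5731,5.7053)

4.57 5.71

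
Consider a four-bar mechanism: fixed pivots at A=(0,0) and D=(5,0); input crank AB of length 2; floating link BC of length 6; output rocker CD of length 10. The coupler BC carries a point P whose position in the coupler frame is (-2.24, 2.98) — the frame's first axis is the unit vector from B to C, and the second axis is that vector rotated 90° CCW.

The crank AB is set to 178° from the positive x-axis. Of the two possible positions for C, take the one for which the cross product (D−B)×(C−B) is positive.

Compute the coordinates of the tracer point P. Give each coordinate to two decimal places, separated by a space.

-4.56 -2.64

A=(0,0), D=(5.00,0)
B = A + 2.00·(cos178°, sin178°) = (-1.9988, 0.0698)
|BD| = 6.9991
circle(B,6.00) ∩ circle(D,10.00): a=-1.0724, h=5.9034
  candidates: C₊=(-3.0123,5.9836) cross=41.319; C₋=(-3.1300,-5.8226) cross=-41.319
  mode + wants cross > 0 → take C=(-3.0123,5.9836) (cross=41.319)
ex = (C−B)/|BC| = (-0.1689,0.9856); ey = (-0.9856,-0.1689)
P = B + -2.24·ex + 2.98·ey = (-4.5576,-2.6414)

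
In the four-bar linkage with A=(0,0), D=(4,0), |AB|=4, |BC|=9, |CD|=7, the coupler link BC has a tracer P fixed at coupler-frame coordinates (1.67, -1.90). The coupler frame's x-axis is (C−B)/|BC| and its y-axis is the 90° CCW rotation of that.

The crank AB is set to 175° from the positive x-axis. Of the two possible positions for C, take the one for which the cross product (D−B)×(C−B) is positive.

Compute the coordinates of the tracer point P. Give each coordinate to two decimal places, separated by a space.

A=(0,0), D=(4.00,0)
B = A + 4.00·(cos175°, sin175°) = (-3.9848, 0.3486)
|BD| = 7.9924
circle(B,9.00) ∩ circle(D,7.00): a=5.9981, h=6.7099
  candidates: C₊=(2.3003,6.7905) cross=53.628; C₋=(1.7149,-6.6165) cross=-53.628
  mode + wants cross > 0 → take C=(2.3003,6.7905) (cross=53.628)
ex = (C−B)/|BC| = (0.6983,0.7158); ey = (-0.7158,0.6983)
P = B + 1.67·ex + -1.90·ey = (-1.4586,0.2171)

-1.46 0.22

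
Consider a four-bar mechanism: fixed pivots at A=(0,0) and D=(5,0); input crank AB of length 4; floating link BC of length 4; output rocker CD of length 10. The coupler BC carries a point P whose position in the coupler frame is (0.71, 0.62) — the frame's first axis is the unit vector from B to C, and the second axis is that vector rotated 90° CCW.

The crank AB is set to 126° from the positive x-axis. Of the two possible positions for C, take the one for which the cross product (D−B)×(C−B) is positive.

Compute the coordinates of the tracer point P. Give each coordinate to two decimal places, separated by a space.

A=(0,0), D=(5.00,0)
B = A + 4.00·(cos126°, sin126°) = (-2.3511, 3.2361)
|BD| = 8.0319
circle(B,4.00) ∩ circle(D,10.00): a=-1.2132, h=3.8116
  candidates: C₊=(-1.9258,7.2134) cross=30.614; C₋=(-4.9972,0.2363) cross=-30.614
  mode + wants cross > 0 → take C=(-1.9258,7.2134) (cross=30.614)
ex = (C−B)/|BC| = (0.1063,0.9943); ey = (-0.9943,0.1063)
P = B + 0.71·ex + 0.62·ey = (-2.8921,4.0080)

-2.89 4.01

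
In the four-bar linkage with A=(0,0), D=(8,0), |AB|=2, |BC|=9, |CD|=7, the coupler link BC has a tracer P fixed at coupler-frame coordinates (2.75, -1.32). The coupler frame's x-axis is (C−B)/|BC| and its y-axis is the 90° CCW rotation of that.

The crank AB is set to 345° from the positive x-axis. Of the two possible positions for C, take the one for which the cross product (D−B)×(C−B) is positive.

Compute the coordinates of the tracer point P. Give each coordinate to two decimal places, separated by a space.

4.57 1.02

A=(0,0), D=(8.00,0)
B = A + 2.00·(cos345°, sin345°) = (1.9319, -0.5176)
|BD| = 6.0902
circle(B,9.00) ∩ circle(D,7.00): a=5.6723, h=6.9875
  candidates: C₊=(6.9897,6.9267) cross=42.555; C₋=(8.1775,-6.9977) cross=-42.555
  mode + wants cross > 0 → take C=(6.9897,6.9267) (cross=42.555)
ex = (C−B)/|BC| = (0.5620,0.8271); ey = (-0.8271,0.5620)
P = B + 2.75·ex + -1.32·ey = (4.5691,1.0152)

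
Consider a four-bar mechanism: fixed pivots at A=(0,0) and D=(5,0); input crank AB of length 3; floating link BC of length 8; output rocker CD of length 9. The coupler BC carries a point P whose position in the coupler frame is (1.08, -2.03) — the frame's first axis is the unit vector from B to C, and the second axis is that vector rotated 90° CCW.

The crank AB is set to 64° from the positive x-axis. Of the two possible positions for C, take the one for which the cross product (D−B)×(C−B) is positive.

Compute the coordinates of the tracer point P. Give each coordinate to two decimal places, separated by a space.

3.57 2.25

A=(0,0), D=(5.00,0)
B = A + 3.00·(cos64°, sin64°) = (1.3151, 2.6964)
|BD| = 4.5661
circle(B,8.00) ∩ circle(D,9.00): a=0.4215, h=7.9889
  candidates: C₊=(6.3729,8.8947) cross=36.478; C₋=(-3.0624,-3.9997) cross=-36.478
  mode + wants cross > 0 → take C=(6.3729,8.8947) (cross=36.478)
ex = (C−B)/|BC| = (0.6322,0.7748); ey = (-0.7748,0.6322)
P = B + 1.08·ex + -2.03·ey = (3.5707,2.2497)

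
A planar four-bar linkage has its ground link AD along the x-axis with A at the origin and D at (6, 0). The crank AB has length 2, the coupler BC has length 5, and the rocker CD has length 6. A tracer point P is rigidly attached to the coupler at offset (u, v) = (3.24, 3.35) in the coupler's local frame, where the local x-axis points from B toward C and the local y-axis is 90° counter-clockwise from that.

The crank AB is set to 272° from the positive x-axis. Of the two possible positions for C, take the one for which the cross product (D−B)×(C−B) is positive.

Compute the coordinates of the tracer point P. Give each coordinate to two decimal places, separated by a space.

A=(0,0), D=(6.00,0)
B = A + 2.00·(cos272°, sin272°) = (0.0698, -1.9988)
|BD| = 6.2580
circle(B,5.00) ∩ circle(D,6.00): a=2.2501, h=4.4651
  candidates: C₊=(0.7759,2.9511) cross=27.942; C₋=(3.6282,-5.5113) cross=-27.942
  mode + wants cross > 0 → take C=(0.7759,2.9511) (cross=27.942)
ex = (C−B)/|BC| = (0.1412,0.9900); ey = (-0.9900,0.1412)
P = B + 3.24·ex + 3.35·ey = (-2.7891,1.6818)

-2.79 1.68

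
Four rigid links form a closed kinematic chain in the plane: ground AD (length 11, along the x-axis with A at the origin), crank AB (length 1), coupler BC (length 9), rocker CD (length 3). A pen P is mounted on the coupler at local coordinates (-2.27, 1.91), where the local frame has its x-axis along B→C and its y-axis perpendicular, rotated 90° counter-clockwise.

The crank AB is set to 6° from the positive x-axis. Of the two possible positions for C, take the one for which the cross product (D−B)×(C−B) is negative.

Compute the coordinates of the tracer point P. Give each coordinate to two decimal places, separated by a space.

A=(0,0), D=(11.00,0)
B = A + 1.00·(cos6°, sin6°) = (0.9945, 0.1045)
|BD| = 10.0060
circle(B,9.00) ∩ circle(D,3.00): a=8.6008, h=2.6506
  candidates: C₊=(9.6226,2.6651) cross=26.522; C₋=(9.5672,-2.6357) cross=-26.522
  mode - wants cross < 0 → take C=(9.5672,-2.6357) (cross=-26.522)
ex = (C−B)/|BC| = (0.9525,-0.3045); ey = (0.3045,0.9525)
P = B + -2.27·ex + 1.91·ey = (-0.5862,2.6150)

-0.59 2.61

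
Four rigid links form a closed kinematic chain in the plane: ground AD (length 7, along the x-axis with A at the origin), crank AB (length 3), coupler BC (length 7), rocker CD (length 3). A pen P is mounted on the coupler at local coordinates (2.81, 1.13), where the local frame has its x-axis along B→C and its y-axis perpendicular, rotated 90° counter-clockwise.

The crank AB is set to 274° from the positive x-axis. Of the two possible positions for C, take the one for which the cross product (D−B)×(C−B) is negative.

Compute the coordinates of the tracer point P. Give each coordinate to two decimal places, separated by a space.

A=(0,0), D=(7.00,0)
B = A + 3.00·(cos274°, sin274°) = (0.2093, -2.9927)
|BD| = 7.4209
circle(B,7.00) ∩ circle(D,3.00): a=6.4055, h=2.8229
  candidates: C₊=(4.9324,2.1737) cross=20.949; C₋=(7.2093,-2.9927) cross=-20.949
  mode - wants cross < 0 → take C=(7.2093,-2.9927) (cross=-20.949)
ex = (C−B)/|BC| = (1.0000,0.0000); ey = (-0.0000,1.0000)
P = B + 2.81·ex + 1.13·ey = (3.0193,-1.8627)

3.02 -1.86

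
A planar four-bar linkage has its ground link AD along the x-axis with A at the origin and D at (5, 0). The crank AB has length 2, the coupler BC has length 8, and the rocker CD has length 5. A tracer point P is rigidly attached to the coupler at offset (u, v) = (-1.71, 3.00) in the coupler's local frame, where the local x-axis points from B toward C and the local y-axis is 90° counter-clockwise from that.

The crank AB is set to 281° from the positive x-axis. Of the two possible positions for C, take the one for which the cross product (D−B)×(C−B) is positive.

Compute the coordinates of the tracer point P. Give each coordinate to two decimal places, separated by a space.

A=(0,0), D=(5.00,0)
B = A + 2.00·(cos281°, sin281°) = (0.3816, -1.9633)
|BD| = 5.0183
circle(B,8.00) ∩ circle(D,5.00): a=6.3949, h=4.8068
  candidates: C₊=(4.3864,4.9622) cross=24.122; C₋=(8.1473,-3.8851) cross=-24.122
  mode + wants cross > 0 → take C=(4.3864,4.9622) (cross=24.122)
ex = (C−B)/|BC| = (0.5006,0.8657); ey = (-0.8657,0.5006)
P = B + -1.71·ex + 3.00·ey = (-3.0714,-1.9418)

-3.07 -1.94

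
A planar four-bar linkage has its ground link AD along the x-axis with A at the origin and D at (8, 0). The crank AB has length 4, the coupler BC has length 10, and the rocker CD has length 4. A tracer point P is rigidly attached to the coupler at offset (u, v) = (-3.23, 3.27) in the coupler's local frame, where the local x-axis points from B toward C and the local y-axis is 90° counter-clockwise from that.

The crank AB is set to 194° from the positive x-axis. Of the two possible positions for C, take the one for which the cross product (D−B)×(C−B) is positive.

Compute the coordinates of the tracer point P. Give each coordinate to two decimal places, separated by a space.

-8.14 0.77

A=(0,0), D=(8.00,0)
B = A + 4.00·(cos194°, sin194°) = (-3.8812, -0.9677)
|BD| = 11.9205
circle(B,10.00) ∩ circle(D,4.00): a=9.4836, h=3.1720
  candidates: C₊=(5.3136,2.9637) cross=37.812; C₋=(5.8286,-3.3593) cross=-37.812
  mode + wants cross > 0 → take C=(5.3136,2.9637) (cross=37.812)
ex = (C−B)/|BC| = (0.9195,0.3931); ey = (-0.3931,0.9195)
P = B + -3.23·ex + 3.27·ey = (-8.1367,0.7692)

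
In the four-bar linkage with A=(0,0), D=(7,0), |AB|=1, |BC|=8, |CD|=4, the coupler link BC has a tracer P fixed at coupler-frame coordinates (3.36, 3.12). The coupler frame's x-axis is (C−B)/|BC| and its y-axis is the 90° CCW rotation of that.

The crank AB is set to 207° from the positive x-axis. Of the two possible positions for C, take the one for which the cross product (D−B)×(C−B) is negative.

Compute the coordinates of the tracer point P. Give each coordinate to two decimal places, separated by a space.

3.49 0.89

A=(0,0), D=(7.00,0)
B = A + 1.00·(cos207°, sin207°) = (-0.8910, -0.4540)
|BD| = 7.9041
circle(B,8.00) ∩ circle(D,4.00): a=6.9884, h=3.8938
  candidates: C₊=(5.8622,3.8348) cross=30.777; C₋=(6.3096,-3.9400) cross=-30.777
  mode - wants cross < 0 → take C=(6.3096,-3.9400) (cross=-30.777)
ex = (C−B)/|BC| = (0.9001,-0.4357); ey = (0.4357,0.9001)
P = B + 3.36·ex + 3.12·ey = (3.4928,0.8901)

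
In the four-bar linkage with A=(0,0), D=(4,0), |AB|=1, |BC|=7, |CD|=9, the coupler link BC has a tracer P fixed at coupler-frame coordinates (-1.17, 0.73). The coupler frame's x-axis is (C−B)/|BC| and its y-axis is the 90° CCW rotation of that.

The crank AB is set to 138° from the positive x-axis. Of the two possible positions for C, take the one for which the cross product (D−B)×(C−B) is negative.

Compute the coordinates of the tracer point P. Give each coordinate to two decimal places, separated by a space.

A=(0,0), D=(4.00,0)
B = A + 1.00·(cos138°, sin138°) = (-0.7431, 0.6691)
|BD| = 4.7901
circle(B,7.00) ∩ circle(D,9.00): a=-0.9452, h=6.9359
  candidates: C₊=(-0.7102,7.6691) cross=33.224; C₋=(-2.6479,-6.0667) cross=-33.224
  mode - wants cross < 0 → take C=(-2.6479,-6.0667) (cross=-33.224)
ex = (C−B)/|BC| = (-0.2721,-0.9623); ey = (0.9623,-0.2721)
P = B + -1.17·ex + 0.73·ey = (0.2777,1.5963)

0.28 1.60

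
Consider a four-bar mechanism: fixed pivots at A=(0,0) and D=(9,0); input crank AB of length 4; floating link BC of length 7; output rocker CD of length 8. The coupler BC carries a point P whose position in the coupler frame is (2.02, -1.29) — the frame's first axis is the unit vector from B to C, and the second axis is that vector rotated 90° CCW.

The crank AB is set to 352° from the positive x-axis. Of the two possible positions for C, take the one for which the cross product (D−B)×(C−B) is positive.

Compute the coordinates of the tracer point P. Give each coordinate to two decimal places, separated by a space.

A=(0,0), D=(9.00,0)
B = A + 4.00·(cos352°, sin352°) = (3.9611, -0.5567)
|BD| = 5.0696
circle(B,7.00) ∩ circle(D,8.00): a=1.0554, h=6.9200
  candidates: C₊=(4.2502,6.4373) cross=35.081; C₋=(5.7700,-7.3189) cross=-35.081
  mode + wants cross > 0 → take C=(4.2502,6.4373) (cross=35.081)
ex = (C−B)/|BC| = (0.0413,0.9991); ey = (-0.9991,0.0413)
P = B + 2.02·ex + -1.29·ey = (5.3334,1.4083)

5.33 1.41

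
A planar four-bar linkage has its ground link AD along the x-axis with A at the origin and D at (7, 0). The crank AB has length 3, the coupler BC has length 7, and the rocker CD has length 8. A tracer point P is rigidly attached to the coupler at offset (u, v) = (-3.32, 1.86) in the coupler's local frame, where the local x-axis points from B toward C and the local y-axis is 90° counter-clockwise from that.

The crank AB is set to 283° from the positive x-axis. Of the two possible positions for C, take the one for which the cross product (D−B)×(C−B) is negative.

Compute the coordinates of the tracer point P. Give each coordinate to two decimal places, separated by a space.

-0.35 0.74

A=(0,0), D=(7.00,0)
B = A + 3.00·(cos283°, sin283°) = (0.6749, -2.9231)
|BD| = 6.9679
circle(B,7.00) ∩ circle(D,8.00): a=2.4076, h=6.5729
  candidates: C₊=(0.1030,4.0535) cross=45.800; C₋=(5.6178,-7.8797) cross=-45.800
  mode - wants cross < 0 → take C=(5.6178,-7.8797) (cross=-45.800)
ex = (C−B)/|BC| = (0.7061,-0.7081); ey = (0.7081,0.7061)
P = B + -3.32·ex + 1.86·ey = (-0.3525,0.7411)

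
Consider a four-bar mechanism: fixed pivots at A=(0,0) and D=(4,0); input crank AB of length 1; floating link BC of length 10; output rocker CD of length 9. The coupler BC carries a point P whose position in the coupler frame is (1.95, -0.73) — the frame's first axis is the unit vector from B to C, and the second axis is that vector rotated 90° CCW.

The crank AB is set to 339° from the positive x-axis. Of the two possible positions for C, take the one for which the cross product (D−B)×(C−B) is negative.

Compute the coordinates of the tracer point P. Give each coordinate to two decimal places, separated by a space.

A=(0,0), D=(4.00,0)
B = A + 1.00·(cos339°, sin339°) = (0.9336, -0.3584)
|BD| = 3.0873
circle(B,10.00) ∩ circle(D,9.00): a=4.6208, h=8.8684
  candidates: C₊=(4.4937,8.9864) cross=27.379; C₋=(6.5526,-8.6304) cross=-27.379
  mode - wants cross < 0 → take C=(6.5526,-8.6304) (cross=-27.379)
ex = (C−B)/|BC| = (0.5619,-0.8272); ey = (0.8272,0.5619)
P = B + 1.95·ex + -0.73·ey = (1.4254,-2.3816)

1.43 -2.38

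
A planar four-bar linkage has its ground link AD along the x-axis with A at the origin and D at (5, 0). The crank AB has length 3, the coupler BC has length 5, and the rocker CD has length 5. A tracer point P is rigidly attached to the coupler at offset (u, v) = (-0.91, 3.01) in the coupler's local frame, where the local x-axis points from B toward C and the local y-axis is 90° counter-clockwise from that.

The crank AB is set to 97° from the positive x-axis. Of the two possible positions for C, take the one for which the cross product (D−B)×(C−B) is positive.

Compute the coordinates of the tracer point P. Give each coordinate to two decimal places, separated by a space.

-2.38 5.39

A=(0,0), D=(5.00,0)
B = A + 3.00·(cos97°, sin97°) = (-0.3656, 2.9776)
|BD| = 6.1365
circle(B,5.00) ∩ circle(D,5.00): a=3.0682, h=3.9479
  candidates: C₊=(4.2329,4.9408) cross=24.226; C₋=(0.4015,-1.9632) cross=-24.226
  mode + wants cross > 0 → take C=(4.2329,4.9408) (cross=24.226)
ex = (C−B)/|BC| = (0.9197,0.3926); ey = (-0.3926,0.9197)
P = B + -0.91·ex + 3.01·ey = (-2.3844,5.3886)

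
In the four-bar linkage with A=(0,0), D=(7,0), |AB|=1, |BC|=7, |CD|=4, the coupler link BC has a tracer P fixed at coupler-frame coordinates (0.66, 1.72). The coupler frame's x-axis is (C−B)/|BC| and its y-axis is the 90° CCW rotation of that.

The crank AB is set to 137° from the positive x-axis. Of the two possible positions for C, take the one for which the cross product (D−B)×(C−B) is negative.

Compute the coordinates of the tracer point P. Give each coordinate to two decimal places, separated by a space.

A=(0,0), D=(7.00,0)
B = A + 1.00·(cos137°, sin137°) = (-0.7314, 0.6820)
|BD| = 7.7614
circle(B,7.00) ∩ circle(D,4.00): a=6.0066, h=3.5945
  candidates: C₊=(5.5679,3.7348) cross=27.899; C₋=(4.9362,-3.4264) cross=-27.899
  mode - wants cross < 0 → take C=(4.9362,-3.4264) (cross=-27.899)
ex = (C−B)/|BC| = (0.8096,-0.5869); ey = (0.5869,0.8096)
P = B + 0.66·ex + 1.72·ey = (0.8125,1.6872)

0.81 1.69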